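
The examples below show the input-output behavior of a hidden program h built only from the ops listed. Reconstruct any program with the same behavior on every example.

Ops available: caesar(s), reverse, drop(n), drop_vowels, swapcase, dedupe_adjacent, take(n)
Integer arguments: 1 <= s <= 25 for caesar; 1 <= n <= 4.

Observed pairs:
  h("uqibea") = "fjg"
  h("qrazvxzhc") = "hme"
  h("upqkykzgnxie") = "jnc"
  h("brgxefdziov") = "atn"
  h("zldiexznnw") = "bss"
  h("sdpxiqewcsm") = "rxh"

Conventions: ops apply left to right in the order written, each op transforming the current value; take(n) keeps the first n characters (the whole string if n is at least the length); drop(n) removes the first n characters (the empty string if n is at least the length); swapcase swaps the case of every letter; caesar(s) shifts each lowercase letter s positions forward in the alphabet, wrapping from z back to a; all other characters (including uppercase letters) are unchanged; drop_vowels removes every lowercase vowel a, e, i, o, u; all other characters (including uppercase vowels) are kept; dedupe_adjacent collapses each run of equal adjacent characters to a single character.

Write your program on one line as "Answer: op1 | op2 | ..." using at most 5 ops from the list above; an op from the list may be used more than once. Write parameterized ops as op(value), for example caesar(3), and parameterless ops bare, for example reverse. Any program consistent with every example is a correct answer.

caesar(21) | reverse | take(3) | caesar(10)

Check, running the answer program on each example:
  "uqibea" -> "pldwzv" -> "vzwdlp" -> "vzw" -> "fjg"
  "qrazvxzhc" -> "lmvuqsucx" -> "xcusquvml" -> "xcu" -> "hme"
  "upqkykzgnxie" -> "pklftfubisdz" -> "zdsibuftflkp" -> "zds" -> "jnc"
  "brgxefdziov" -> "wmbszayudjq" -> "qjduyazsbmw" -> "qjd" -> "atn"
  "zldiexznnw" -> "ugydzsuiir" -> "riiuszdygu" -> "rii" -> "bss"
  "sdpxiqewcsm" -> "nyksdlzrxnh" -> "hnxrzldskyn" -> "hnx" -> "rxh"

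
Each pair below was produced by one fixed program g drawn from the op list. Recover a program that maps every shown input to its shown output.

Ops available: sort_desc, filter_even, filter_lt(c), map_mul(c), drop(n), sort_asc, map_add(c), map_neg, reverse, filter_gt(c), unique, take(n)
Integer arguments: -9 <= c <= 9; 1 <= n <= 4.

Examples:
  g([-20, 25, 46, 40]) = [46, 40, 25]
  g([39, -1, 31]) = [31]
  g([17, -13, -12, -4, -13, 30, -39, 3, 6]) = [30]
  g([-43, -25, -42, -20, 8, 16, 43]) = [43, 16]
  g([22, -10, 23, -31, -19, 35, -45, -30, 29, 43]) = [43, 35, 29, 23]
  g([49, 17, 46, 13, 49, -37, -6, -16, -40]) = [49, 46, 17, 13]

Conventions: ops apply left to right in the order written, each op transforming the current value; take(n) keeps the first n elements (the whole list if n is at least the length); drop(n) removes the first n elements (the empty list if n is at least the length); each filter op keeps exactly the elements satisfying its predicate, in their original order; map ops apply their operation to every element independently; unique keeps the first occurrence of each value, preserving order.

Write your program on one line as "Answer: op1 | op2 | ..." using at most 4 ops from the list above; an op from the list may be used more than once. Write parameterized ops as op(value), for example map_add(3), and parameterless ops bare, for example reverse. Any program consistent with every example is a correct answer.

drop(1) | sort_desc | filter_gt(9)

Check, running the answer program on each example:
  [-20, 25, 46, 40] -> [25, 46, 40] -> [46, 40, 25] -> [46, 40, 25]
  [39, -1, 31] -> [-1, 31] -> [31, -1] -> [31]
  [17, -13, -12, -4, -13, 30, -39, 3, 6] -> [-13, -12, -4, -13, 30, -39, 3, 6] -> [30, 6, 3, -4, -12, -13, -13, -39] -> [30]
  [-43, -25, -42, -20, 8, 16, 43] -> [-25, -42, -20, 8, 16, 43] -> [43, 16, 8, -20, -25, -42] -> [43, 16]
  [22, -10, 23, -31, -19, 35, -45, -30, 29, 43] -> [-10, 23, -31, -19, 35, -45, -30, 29, 43] -> [43, 35, 29, 23, -10, -19, -30, -31, -45] -> [43, 35, 29, 23]
  [49, 17, 46, 13, 49, -37, -6, -16, -40] -> [17, 46, 13, 49, -37, -6, -16, -40] -> [49, 46, 17, 13, -6, -16, -37, -40] -> [49, 46, 17, 13]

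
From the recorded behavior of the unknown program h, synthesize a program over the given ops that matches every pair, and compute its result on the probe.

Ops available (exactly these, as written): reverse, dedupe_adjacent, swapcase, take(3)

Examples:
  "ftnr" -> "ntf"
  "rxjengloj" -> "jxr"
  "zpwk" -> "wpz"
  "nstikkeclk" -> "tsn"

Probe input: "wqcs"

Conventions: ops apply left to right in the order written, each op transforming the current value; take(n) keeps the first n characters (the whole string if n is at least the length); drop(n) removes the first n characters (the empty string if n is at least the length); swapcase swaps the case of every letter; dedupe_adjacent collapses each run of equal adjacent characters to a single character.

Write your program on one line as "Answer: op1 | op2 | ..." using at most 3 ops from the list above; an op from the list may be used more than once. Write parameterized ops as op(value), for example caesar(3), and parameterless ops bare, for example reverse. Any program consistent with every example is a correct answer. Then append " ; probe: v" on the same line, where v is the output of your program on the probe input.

take(3) | reverse ; probe: "cqw"

Check, running the answer program on each example:
  "ftnr" -> "ftn" -> "ntf"
  "rxjengloj" -> "rxj" -> "jxr"
  "zpwk" -> "zpw" -> "wpz"
  "nstikkeclk" -> "nst" -> "tsn"
  probe: "wqcs" -> "wqc" -> "cqw"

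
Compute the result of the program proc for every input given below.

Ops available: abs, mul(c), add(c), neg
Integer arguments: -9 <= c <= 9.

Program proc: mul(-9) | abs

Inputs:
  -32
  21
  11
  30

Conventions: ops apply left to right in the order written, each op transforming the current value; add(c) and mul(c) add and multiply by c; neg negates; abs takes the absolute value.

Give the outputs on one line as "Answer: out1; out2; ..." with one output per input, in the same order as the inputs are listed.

288; 189; 99; 270

Execution, op by op:
  -32 -> 288 -> 288
  21 -> -189 -> 189
  11 -> -99 -> 99
  30 -> -270 -> 270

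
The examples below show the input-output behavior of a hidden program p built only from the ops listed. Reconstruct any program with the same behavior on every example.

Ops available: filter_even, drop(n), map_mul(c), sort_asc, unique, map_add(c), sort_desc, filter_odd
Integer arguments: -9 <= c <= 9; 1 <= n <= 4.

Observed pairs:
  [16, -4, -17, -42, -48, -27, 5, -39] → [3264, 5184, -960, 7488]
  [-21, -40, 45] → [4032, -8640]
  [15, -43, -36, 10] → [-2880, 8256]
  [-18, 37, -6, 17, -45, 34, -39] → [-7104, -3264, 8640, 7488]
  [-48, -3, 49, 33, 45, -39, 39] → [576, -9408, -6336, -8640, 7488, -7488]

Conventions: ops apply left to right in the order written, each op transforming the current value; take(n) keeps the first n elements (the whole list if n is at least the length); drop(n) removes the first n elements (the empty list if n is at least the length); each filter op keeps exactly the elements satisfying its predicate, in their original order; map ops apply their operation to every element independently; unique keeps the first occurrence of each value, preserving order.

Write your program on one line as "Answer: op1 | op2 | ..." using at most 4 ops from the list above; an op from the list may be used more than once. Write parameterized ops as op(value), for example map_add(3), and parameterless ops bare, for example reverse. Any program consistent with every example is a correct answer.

filter_odd | map_mul(-3) | map_mul(8) | map_mul(8)

Check, running the answer program on each example:
  [16, -4, -17, -42, -48, -27, 5, -39] -> [-17, -27, 5, -39] -> [51, 81, -15, 117] -> [408, 648, -120, 936] -> [3264, 5184, -960, 7488]
  [-21, -40, 45] -> [-21, 45] -> [63, -135] -> [504, -1080] -> [4032, -8640]
  [15, -43, -36, 10] -> [15, -43] -> [-45, 129] -> [-360, 1032] -> [-2880, 8256]
  [-18, 37, -6, 17, -45, 34, -39] -> [37, 17, -45, -39] -> [-111, -51, 135, 117] -> [-888, -408, 1080, 936] -> [-7104, -3264, 8640, 7488]
  [-48, -3, 49, 33, 45, -39, 39] -> [-3, 49, 33, 45, -39, 39] -> [9, -147, -99, -135, 117, -117] -> [72, -1176, -792, -1080, 936, -936] -> [576, -9408, -6336, -8640, 7488, -7488]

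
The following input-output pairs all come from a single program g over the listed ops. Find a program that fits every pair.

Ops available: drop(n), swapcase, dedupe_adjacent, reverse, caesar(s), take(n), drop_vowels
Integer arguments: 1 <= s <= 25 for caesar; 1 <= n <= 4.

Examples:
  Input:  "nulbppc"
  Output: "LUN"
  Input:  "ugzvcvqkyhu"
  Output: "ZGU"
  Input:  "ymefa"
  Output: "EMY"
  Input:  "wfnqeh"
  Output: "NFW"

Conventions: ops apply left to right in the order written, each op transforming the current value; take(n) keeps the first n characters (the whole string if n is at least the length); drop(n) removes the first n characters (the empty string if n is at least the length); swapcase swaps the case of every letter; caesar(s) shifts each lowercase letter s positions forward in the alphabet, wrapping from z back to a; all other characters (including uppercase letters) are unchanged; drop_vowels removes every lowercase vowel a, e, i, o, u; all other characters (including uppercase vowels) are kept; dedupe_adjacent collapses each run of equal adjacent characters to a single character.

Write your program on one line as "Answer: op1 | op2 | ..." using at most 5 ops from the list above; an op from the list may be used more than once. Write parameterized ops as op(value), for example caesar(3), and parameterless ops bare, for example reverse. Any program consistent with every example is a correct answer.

dedupe_adjacent | take(3) | reverse | swapcase

Check, running the answer program on each example:
  "nulbppc" -> "nulbpc" -> "nul" -> "lun" -> "LUN"
  "ugzvcvqkyhu" -> "ugzvcvqkyhu" -> "ugz" -> "zgu" -> "ZGU"
  "ymefa" -> "ymefa" -> "yme" -> "emy" -> "EMY"
  "wfnqeh" -> "wfnqeh" -> "wfn" -> "nfw" -> "NFW"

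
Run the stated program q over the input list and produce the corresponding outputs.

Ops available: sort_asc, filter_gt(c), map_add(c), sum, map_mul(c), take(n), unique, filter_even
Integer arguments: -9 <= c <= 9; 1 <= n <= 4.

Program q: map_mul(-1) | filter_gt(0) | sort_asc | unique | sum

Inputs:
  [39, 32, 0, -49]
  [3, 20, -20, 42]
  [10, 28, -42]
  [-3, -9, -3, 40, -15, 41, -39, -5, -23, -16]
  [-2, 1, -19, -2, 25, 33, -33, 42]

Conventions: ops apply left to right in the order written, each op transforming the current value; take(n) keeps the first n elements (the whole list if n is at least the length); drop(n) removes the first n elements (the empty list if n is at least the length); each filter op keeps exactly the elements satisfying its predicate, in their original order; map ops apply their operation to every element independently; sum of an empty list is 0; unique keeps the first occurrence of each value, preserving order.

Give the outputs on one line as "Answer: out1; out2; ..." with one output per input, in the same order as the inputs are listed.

49; 20; 42; 110; 54

Execution, op by op:
  [39, 32, 0, -49] -> [-39, -32, 0, 49] -> [49] -> [49] -> [49] -> 49
  [3, 20, -20, 42] -> [-3, -20, 20, -42] -> [20] -> [20] -> [20] -> 20
  [10, 28, -42] -> [-10, -28, 42] -> [42] -> [42] -> [42] -> 42
  [-3, -9, -3, 40, -15, 41, -39, -5, -23, -16] -> [3, 9, 3, -40, 15, -41, 39, 5, 23, 16] -> [3, 9, 3, 15, 39, 5, 23, 16] -> [3, 3, 5, 9, 15, 16, 23, 39] -> [3, 5, 9, 15, 16, 23, 39] -> 110
  [-2, 1, -19, -2, 25, 33, -33, 42] -> [2, -1, 19, 2, -25, -33, 33, -42] -> [2, 19, 2, 33] -> [2, 2, 19, 33] -> [2, 19, 33] -> 54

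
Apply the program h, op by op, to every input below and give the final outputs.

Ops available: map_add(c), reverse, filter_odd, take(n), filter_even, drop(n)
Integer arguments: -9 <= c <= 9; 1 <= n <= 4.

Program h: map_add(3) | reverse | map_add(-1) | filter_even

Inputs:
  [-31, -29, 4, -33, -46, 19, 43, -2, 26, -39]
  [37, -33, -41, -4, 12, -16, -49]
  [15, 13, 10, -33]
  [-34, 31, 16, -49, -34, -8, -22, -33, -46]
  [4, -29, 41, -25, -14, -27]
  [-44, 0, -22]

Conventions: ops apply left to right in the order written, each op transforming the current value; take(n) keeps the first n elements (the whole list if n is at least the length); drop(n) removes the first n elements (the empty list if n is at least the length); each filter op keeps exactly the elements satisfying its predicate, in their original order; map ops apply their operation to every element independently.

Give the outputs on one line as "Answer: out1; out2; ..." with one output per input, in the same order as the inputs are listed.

[28, 0, -44, 6]; [-14, 14, -2]; [12]; [-44, -20, -6, -32, 18, -32]; [-12, 6]; [-20, 2, -42]

Execution, op by op:
  [-31, -29, 4, -33, -46, 19, 43, -2, 26, -39] -> [-28, -26, 7, -30, -43, 22, 46, 1, 29, -36] -> [-36, 29, 1, 46, 22, -43, -30, 7, -26, -28] -> [-37, 28, 0, 45, 21, -44, -31, 6, -27, -29] -> [28, 0, -44, 6]
  [37, -33, -41, -4, 12, -16, -49] -> [40, -30, -38, -1, 15, -13, -46] -> [-46, -13, 15, -1, -38, -30, 40] -> [-47, -14, 14, -2, -39, -31, 39] -> [-14, 14, -2]
  [15, 13, 10, -33] -> [18, 16, 13, -30] -> [-30, 13, 16, 18] -> [-31, 12, 15, 17] -> [12]
  [-34, 31, 16, -49, -34, -8, -22, -33, -46] -> [-31, 34, 19, -46, -31, -5, -19, -30, -43] -> [-43, -30, -19, -5, -31, -46, 19, 34, -31] -> [-44, -31, -20, -6, -32, -47, 18, 33, -32] -> [-44, -20, -6, -32, 18, -32]
  [4, -29, 41, -25, -14, -27] -> [7, -26, 44, -22, -11, -24] -> [-24, -11, -22, 44, -26, 7] -> [-25, -12, -23, 43, -27, 6] -> [-12, 6]
  [-44, 0, -22] -> [-41, 3, -19] -> [-19, 3, -41] -> [-20, 2, -42] -> [-20, 2, -42]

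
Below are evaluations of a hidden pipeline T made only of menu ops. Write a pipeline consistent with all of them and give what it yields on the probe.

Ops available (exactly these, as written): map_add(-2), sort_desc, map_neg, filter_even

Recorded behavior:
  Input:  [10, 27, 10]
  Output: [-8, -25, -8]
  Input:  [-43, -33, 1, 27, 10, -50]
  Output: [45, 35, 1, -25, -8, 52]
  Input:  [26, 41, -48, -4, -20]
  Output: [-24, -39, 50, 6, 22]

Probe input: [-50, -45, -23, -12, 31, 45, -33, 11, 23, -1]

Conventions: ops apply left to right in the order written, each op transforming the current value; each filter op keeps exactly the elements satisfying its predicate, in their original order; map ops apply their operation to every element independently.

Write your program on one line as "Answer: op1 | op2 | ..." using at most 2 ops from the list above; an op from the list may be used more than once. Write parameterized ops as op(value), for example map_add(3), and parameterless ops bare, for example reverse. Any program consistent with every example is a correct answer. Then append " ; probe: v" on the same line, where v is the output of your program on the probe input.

map_add(-2) | map_neg ; probe: [52, 47, 25, 14, -29, -43, 35, -9, -21, 3]

Check, running the answer program on each example:
  [10, 27, 10] -> [8, 25, 8] -> [-8, -25, -8]
  [-43, -33, 1, 27, 10, -50] -> [-45, -35, -1, 25, 8, -52] -> [45, 35, 1, -25, -8, 52]
  [26, 41, -48, -4, -20] -> [24, 39, -50, -6, -22] -> [-24, -39, 50, 6, 22]
  probe: [-50, -45, -23, -12, 31, 45, -33, 11, 23, -1] -> [-52, -47, -25, -14, 29, 43, -35, 9, 21, -3] -> [52, 47, 25, 14, -29, -43, 35, -9, -21, 3]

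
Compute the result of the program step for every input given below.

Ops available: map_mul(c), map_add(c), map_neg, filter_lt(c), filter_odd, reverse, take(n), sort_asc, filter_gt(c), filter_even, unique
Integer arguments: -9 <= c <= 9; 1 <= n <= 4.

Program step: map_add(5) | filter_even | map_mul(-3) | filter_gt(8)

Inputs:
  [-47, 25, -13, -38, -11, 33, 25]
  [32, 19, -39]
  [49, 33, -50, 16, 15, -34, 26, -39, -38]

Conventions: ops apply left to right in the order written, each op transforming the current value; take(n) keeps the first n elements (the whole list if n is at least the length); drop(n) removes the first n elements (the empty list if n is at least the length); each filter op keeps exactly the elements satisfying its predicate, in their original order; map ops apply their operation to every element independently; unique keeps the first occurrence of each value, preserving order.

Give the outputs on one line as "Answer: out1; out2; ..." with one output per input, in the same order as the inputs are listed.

Execution, op by op:
  [-47, 25, -13, -38, -11, 33, 25] -> [-42, 30, -8, -33, -6, 38, 30] -> [-42, 30, -8, -6, 38, 30] -> [126, -90, 24, 18, -114, -90] -> [126, 24, 18]
  [32, 19, -39] -> [37, 24, -34] -> [24, -34] -> [-72, 102] -> [102]
  [49, 33, -50, 16, 15, -34, 26, -39, -38] -> [54, 38, -45, 21, 20, -29, 31, -34, -33] -> [54, 38, 20, -34] -> [-162, -114, -60, 102] -> [102]

[126, 24, 18]; [102]; [102]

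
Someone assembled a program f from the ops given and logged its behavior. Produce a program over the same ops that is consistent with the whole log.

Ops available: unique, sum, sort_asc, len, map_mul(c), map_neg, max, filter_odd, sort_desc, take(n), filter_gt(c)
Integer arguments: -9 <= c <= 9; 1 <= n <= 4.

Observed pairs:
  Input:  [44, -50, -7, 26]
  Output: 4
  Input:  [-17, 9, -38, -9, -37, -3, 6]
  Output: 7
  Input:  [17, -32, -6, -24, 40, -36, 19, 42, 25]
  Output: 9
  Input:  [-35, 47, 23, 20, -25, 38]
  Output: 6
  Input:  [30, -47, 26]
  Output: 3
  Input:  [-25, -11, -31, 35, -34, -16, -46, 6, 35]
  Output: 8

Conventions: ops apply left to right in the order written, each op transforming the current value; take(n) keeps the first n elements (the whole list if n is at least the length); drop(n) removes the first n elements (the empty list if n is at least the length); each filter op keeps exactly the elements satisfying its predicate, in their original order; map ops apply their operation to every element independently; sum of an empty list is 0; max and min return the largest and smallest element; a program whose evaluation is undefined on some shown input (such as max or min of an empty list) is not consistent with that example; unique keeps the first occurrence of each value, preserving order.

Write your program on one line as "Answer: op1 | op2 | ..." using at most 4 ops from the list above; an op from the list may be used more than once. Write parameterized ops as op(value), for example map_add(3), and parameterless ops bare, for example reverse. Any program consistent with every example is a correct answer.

map_mul(-3) | unique | len

Check, running the answer program on each example:
  [44, -50, -7, 26] -> [-132, 150, 21, -78] -> [-132, 150, 21, -78] -> 4
  [-17, 9, -38, -9, -37, -3, 6] -> [51, -27, 114, 27, 111, 9, -18] -> [51, -27, 114, 27, 111, 9, -18] -> 7
  [17, -32, -6, -24, 40, -36, 19, 42, 25] -> [-51, 96, 18, 72, -120, 108, -57, -126, -75] -> [-51, 96, 18, 72, -120, 108, -57, -126, -75] -> 9
  [-35, 47, 23, 20, -25, 38] -> [105, -141, -69, -60, 75, -114] -> [105, -141, -69, -60, 75, -114] -> 6
  [30, -47, 26] -> [-90, 141, -78] -> [-90, 141, -78] -> 3
  [-25, -11, -31, 35, -34, -16, -46, 6, 35] -> [75, 33, 93, -105, 102, 48, 138, -18, -105] -> [75, 33, 93, -105, 102, 48, 138, -18] -> 8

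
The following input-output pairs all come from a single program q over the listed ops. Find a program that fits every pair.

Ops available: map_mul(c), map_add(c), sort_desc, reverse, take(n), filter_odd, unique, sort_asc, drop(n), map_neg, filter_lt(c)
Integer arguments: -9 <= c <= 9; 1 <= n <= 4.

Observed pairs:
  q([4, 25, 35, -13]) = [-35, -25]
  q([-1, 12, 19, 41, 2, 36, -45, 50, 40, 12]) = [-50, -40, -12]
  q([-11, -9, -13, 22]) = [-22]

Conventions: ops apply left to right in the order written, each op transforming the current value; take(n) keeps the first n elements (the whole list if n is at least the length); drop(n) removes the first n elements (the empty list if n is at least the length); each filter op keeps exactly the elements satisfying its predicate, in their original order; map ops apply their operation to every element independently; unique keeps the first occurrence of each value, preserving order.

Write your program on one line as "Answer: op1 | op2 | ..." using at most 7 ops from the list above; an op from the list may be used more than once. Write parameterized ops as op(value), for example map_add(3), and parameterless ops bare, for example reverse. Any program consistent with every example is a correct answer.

reverse | map_neg | take(3) | reverse | filter_lt(2) | sort_asc

Check, running the answer program on each example:
  [4, 25, 35, -13] -> [-13, 35, 25, 4] -> [13, -35, -25, -4] -> [13, -35, -25] -> [-25, -35, 13] -> [-25, -35] -> [-35, -25]
  [-1, 12, 19, 41, 2, 36, -45, 50, 40, 12] -> [12, 40, 50, -45, 36, 2, 41, 19, 12, -1] -> [-12, -40, -50, 45, -36, -2, -41, -19, -12, 1] -> [-12, -40, -50] -> [-50, -40, -12] -> [-50, -40, -12] -> [-50, -40, -12]
  [-11, -9, -13, 22] -> [22, -13, -9, -11] -> [-22, 13, 9, 11] -> [-22, 13, 9] -> [9, 13, -22] -> [-22] -> [-22]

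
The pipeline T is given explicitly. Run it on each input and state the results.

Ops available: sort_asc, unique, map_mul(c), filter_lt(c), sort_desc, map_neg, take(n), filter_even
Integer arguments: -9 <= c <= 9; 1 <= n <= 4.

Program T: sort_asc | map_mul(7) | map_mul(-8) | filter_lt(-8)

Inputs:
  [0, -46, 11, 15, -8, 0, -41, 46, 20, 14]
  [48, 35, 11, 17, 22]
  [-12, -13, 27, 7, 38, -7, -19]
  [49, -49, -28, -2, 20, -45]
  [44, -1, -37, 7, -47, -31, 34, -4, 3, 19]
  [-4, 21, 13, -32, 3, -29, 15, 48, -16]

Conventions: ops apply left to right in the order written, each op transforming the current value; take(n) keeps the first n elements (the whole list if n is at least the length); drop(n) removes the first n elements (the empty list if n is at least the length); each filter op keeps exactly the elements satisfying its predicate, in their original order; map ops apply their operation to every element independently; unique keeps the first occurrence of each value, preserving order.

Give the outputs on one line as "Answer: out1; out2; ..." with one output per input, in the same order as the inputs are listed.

Execution, op by op:
  [0, -46, 11, 15, -8, 0, -41, 46, 20, 14] -> [-46, -41, -8, 0, 0, 11, 14, 15, 20, 46] -> [-322, -287, -56, 0, 0, 77, 98, 105, 140, 322] -> [2576, 2296, 448, 0, 0, -616, -784, -840, -1120, -2576] -> [-616, -784, -840, -1120, -2576]
  [48, 35, 11, 17, 22] -> [11, 17, 22, 35, 48] -> [77, 119, 154, 245, 336] -> [-616, -952, -1232, -1960, -2688] -> [-616, -952, -1232, -1960, -2688]
  [-12, -13, 27, 7, 38, -7, -19] -> [-19, -13, -12, -7, 7, 27, 38] -> [-133, -91, -84, -49, 49, 189, 266] -> [1064, 728, 672, 392, -392, -1512, -2128] -> [-392, -1512, -2128]
  [49, -49, -28, -2, 20, -45] -> [-49, -45, -28, -2, 20, 49] -> [-343, -315, -196, -14, 140, 343] -> [2744, 2520, 1568, 112, -1120, -2744] -> [-1120, -2744]
  [44, -1, -37, 7, -47, -31, 34, -4, 3, 19] -> [-47, -37, -31, -4, -1, 3, 7, 19, 34, 44] -> [-329, -259, -217, -28, -7, 21, 49, 133, 238, 308] -> [2632, 2072, 1736, 224, 56, -168, -392, -1064, -1904, -2464] -> [-168, -392, -1064, -1904, -2464]
  [-4, 21, 13, -32, 3, -29, 15, 48, -16] -> [-32, -29, -16, -4, 3, 13, 15, 21, 48] -> [-224, -203, -112, -28, 21, 91, 105, 147, 336] -> [1792, 1624, 896, 224, -168, -728, -840, -1176, -2688] -> [-168, -728, -840, -1176, -2688]

[-616, -784, -840, -1120, -2576]; [-616, -952, -1232, -1960, -2688]; [-392, -1512, -2128]; [-1120, -2744]; [-168, -392, -1064, -1904, -2464]; [-168, -728, -840, -1176, -2688]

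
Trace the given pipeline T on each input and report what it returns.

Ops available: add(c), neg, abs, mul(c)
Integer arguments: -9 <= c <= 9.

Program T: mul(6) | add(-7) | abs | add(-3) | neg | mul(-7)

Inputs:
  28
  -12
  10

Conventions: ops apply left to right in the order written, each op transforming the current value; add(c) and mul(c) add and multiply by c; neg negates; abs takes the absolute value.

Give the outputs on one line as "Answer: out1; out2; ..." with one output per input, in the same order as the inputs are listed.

1106; 532; 350

Execution, op by op:
  28 -> 168 -> 161 -> 161 -> 158 -> -158 -> 1106
  -12 -> -72 -> -79 -> 79 -> 76 -> -76 -> 532
  10 -> 60 -> 53 -> 53 -> 50 -> -50 -> 350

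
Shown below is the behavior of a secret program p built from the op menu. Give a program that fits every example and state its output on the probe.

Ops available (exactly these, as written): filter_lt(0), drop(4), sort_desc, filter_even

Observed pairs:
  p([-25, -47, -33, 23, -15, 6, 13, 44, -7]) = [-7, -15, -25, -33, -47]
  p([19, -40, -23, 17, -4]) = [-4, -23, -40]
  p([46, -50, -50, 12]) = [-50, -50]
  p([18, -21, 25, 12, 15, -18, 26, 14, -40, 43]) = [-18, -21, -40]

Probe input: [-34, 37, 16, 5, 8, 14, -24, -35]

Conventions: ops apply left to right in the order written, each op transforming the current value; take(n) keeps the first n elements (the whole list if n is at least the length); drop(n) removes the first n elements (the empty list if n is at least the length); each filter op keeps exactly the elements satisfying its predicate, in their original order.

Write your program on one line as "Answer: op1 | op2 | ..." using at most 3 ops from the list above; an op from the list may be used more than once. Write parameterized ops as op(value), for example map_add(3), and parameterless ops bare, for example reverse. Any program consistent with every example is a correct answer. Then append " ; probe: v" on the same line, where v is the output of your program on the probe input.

sort_desc | filter_lt(0) ; probe: [-24, -34, -35]

Check, running the answer program on each example:
  [-25, -47, -33, 23, -15, 6, 13, 44, -7] -> [44, 23, 13, 6, -7, -15, -25, -33, -47] -> [-7, -15, -25, -33, -47]
  [19, -40, -23, 17, -4] -> [19, 17, -4, -23, -40] -> [-4, -23, -40]
  [46, -50, -50, 12] -> [46, 12, -50, -50] -> [-50, -50]
  [18, -21, 25, 12, 15, -18, 26, 14, -40, 43] -> [43, 26, 25, 18, 15, 14, 12, -18, -21, -40] -> [-18, -21, -40]
  probe: [-34, 37, 16, 5, 8, 14, -24, -35] -> [37, 16, 14, 8, 5, -24, -34, -35] -> [-24, -34, -35]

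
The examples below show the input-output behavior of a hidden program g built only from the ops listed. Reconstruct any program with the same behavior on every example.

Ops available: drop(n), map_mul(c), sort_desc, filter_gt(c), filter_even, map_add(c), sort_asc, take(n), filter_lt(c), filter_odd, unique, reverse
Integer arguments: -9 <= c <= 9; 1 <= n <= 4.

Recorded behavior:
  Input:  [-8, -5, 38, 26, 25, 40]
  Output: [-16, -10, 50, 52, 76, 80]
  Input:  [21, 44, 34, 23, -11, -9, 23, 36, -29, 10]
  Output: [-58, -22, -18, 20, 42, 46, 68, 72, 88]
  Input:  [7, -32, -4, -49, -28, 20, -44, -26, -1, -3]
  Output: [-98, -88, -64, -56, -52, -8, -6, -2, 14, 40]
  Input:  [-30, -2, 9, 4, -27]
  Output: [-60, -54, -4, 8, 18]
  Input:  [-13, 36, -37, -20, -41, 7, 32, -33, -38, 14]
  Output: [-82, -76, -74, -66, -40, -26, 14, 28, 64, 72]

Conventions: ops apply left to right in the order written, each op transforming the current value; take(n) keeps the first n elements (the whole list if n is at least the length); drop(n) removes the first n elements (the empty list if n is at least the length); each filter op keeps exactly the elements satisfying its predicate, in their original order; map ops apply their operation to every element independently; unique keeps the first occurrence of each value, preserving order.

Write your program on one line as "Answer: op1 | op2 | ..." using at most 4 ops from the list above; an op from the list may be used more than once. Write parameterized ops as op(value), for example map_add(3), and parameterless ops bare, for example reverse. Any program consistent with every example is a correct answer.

unique | sort_desc | map_mul(2) | reverse

Check, running the answer program on each example:
  [-8, -5, 38, 26, 25, 40] -> [-8, -5, 38, 26, 25, 40] -> [40, 38, 26, 25, -5, -8] -> [80, 76, 52, 50, -10, -16] -> [-16, -10, 50, 52, 76, 80]
  [21, 44, 34, 23, -11, -9, 23, 36, -29, 10] -> [21, 44, 34, 23, -11, -9, 36, -29, 10] -> [44, 36, 34, 23, 21, 10, -9, -11, -29] -> [88, 72, 68, 46, 42, 20, -18, -22, -58] -> [-58, -22, -18, 20, 42, 46, 68, 72, 88]
  [7, -32, -4, -49, -28, 20, -44, -26, -1, -3] -> [7, -32, -4, -49, -28, 20, -44, -26, -1, -3] -> [20, 7, -1, -3, -4, -26, -28, -32, -44, -49] -> [40, 14, -2, -6, -8, -52, -56, -64, -88, -98] -> [-98, -88, -64, -56, -52, -8, -6, -2, 14, 40]
  [-30, -2, 9, 4, -27] -> [-30, -2, 9, 4, -27] -> [9, 4, -2, -27, -30] -> [18, 8, -4, -54, -60] -> [-60, -54, -4, 8, 18]
  [-13, 36, -37, -20, -41, 7, 32, -33, -38, 14] -> [-13, 36, -37, -20, -41, 7, 32, -33, -38, 14] -> [36, 32, 14, 7, -13, -20, -33, -37, -38, -41] -> [72, 64, 28, 14, -26, -40, -66, -74, -76, -82] -> [-82, -76, -74, -66, -40, -26, 14, 28, 64, 72]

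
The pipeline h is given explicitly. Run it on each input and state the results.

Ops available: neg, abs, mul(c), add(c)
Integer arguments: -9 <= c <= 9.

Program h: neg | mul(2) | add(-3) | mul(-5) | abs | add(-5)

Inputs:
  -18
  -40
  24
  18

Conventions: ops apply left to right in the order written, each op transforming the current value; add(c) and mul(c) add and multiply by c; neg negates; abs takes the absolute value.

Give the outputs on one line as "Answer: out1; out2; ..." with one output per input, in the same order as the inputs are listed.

Execution, op by op:
  -18 -> 18 -> 36 -> 33 -> -165 -> 165 -> 160
  -40 -> 40 -> 80 -> 77 -> -385 -> 385 -> 380
  24 -> -24 -> -48 -> -51 -> 255 -> 255 -> 250
  18 -> -18 -> -36 -> -39 -> 195 -> 195 -> 190

160; 380; 250; 190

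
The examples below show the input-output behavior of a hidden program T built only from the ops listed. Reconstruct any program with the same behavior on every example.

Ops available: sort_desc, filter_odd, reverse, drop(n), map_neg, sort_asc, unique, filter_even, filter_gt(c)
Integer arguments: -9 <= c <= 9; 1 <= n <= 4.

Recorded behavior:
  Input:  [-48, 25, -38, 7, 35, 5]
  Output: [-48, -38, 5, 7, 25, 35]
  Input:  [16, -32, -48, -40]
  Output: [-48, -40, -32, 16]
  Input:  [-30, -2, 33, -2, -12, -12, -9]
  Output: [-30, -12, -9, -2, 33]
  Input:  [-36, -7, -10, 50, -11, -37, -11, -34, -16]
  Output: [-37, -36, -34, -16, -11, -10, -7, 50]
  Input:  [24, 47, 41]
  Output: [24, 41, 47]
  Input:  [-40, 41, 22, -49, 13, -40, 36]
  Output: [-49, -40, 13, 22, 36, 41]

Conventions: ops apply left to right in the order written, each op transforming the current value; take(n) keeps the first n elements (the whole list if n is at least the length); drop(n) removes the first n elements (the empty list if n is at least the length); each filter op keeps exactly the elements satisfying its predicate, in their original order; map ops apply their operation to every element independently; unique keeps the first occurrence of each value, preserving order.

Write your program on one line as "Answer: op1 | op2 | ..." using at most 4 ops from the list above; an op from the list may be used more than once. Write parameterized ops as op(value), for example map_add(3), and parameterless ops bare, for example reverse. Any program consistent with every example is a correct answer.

reverse | sort_desc | sort_asc | unique

Check, running the answer program on each example:
  [-48, 25, -38, 7, 35, 5] -> [5, 35, 7, -38, 25, -48] -> [35, 25, 7, 5, -38, -48] -> [-48, -38, 5, 7, 25, 35] -> [-48, -38, 5, 7, 25, 35]
  [16, -32, -48, -40] -> [-40, -48, -32, 16] -> [16, -32, -40, -48] -> [-48, -40, -32, 16] -> [-48, -40, -32, 16]
  [-30, -2, 33, -2, -12, -12, -9] -> [-9, -12, -12, -2, 33, -2, -30] -> [33, -2, -2, -9, -12, -12, -30] -> [-30, -12, -12, -9, -2, -2, 33] -> [-30, -12, -9, -2, 33]
  [-36, -7, -10, 50, -11, -37, -11, -34, -16] -> [-16, -34, -11, -37, -11, 50, -10, -7, -36] -> [50, -7, -10, -11, -11, -16, -34, -36, -37] -> [-37, -36, -34, -16, -11, -11, -10, -7, 50] -> [-37, -36, -34, -16, -11, -10, -7, 50]
  [24, 47, 41] -> [41, 47, 24] -> [47, 41, 24] -> [24, 41, 47] -> [24, 41, 47]
  [-40, 41, 22, -49, 13, -40, 36] -> [36, -40, 13, -49, 22, 41, -40] -> [41, 36, 22, 13, -40, -40, -49] -> [-49, -40, -40, 13, 22, 36, 41] -> [-49, -40, 13, 22, 36, 41]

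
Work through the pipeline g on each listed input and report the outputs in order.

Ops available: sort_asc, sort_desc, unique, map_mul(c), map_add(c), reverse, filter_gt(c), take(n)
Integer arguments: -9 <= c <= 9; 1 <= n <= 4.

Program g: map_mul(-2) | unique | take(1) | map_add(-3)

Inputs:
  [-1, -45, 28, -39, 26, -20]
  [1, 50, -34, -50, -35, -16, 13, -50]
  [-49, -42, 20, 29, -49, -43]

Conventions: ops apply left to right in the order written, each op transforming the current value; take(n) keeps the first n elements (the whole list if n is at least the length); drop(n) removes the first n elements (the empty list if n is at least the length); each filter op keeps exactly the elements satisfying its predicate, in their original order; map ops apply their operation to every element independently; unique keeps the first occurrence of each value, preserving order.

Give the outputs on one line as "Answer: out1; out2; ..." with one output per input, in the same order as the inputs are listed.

Execution, op by op:
  [-1, -45, 28, -39, 26, -20] -> [2, 90, -56, 78, -52, 40] -> [2, 90, -56, 78, -52, 40] -> [2] -> [-1]
  [1, 50, -34, -50, -35, -16, 13, -50] -> [-2, -100, 68, 100, 70, 32, -26, 100] -> [-2, -100, 68, 100, 70, 32, -26] -> [-2] -> [-5]
  [-49, -42, 20, 29, -49, -43] -> [98, 84, -40, -58, 98, 86] -> [98, 84, -40, -58, 86] -> [98] -> [95]

[-1]; [-5]; [95]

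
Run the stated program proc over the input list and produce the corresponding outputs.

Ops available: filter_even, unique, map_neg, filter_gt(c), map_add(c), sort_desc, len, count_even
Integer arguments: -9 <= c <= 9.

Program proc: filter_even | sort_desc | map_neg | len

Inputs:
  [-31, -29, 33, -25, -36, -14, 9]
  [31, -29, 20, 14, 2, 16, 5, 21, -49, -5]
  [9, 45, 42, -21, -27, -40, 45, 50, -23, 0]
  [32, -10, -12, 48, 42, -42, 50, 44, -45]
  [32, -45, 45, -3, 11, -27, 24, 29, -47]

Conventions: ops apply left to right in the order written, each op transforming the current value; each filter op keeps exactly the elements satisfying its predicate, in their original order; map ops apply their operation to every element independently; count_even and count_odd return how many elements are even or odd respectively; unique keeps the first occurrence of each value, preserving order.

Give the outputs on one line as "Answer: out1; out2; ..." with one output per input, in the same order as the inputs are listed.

2; 4; 4; 8; 2

Execution, op by op:
  [-31, -29, 33, -25, -36, -14, 9] -> [-36, -14] -> [-14, -36] -> [14, 36] -> 2
  [31, -29, 20, 14, 2, 16, 5, 21, -49, -5] -> [20, 14, 2, 16] -> [20, 16, 14, 2] -> [-20, -16, -14, -2] -> 4
  [9, 45, 42, -21, -27, -40, 45, 50, -23, 0] -> [42, -40, 50, 0] -> [50, 42, 0, -40] -> [-50, -42, 0, 40] -> 4
  [32, -10, -12, 48, 42, -42, 50, 44, -45] -> [32, -10, -12, 48, 42, -42, 50, 44] -> [50, 48, 44, 42, 32, -10, -12, -42] -> [-50, -48, -44, -42, -32, 10, 12, 42] -> 8
  [32, -45, 45, -3, 11, -27, 24, 29, -47] -> [32, 24] -> [32, 24] -> [-32, -24] -> 2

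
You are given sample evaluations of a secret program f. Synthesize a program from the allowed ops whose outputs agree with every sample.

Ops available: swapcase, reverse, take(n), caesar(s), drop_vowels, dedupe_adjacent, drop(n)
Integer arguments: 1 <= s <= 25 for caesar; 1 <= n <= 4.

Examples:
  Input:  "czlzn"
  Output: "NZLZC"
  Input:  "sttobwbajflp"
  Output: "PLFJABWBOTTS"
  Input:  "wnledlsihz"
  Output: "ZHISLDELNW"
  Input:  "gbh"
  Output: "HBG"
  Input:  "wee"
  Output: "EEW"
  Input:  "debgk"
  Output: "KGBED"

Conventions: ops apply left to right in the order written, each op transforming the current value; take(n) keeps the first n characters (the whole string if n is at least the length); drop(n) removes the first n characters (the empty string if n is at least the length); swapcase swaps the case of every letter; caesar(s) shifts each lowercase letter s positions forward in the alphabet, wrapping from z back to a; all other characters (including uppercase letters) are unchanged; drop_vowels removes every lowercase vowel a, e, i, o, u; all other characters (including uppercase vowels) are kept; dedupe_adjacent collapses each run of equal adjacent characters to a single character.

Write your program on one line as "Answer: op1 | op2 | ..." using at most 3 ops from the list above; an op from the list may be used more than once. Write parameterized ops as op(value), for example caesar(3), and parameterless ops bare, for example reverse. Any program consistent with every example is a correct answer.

reverse | swapcase

Check, running the answer program on each example:
  "czlzn" -> "nzlzc" -> "NZLZC"
  "sttobwbajflp" -> "plfjabwbotts" -> "PLFJABWBOTTS"
  "wnledlsihz" -> "zhisldelnw" -> "ZHISLDELNW"
  "gbh" -> "hbg" -> "HBG"
  "wee" -> "eew" -> "EEW"
  "debgk" -> "kgbed" -> "KGBED"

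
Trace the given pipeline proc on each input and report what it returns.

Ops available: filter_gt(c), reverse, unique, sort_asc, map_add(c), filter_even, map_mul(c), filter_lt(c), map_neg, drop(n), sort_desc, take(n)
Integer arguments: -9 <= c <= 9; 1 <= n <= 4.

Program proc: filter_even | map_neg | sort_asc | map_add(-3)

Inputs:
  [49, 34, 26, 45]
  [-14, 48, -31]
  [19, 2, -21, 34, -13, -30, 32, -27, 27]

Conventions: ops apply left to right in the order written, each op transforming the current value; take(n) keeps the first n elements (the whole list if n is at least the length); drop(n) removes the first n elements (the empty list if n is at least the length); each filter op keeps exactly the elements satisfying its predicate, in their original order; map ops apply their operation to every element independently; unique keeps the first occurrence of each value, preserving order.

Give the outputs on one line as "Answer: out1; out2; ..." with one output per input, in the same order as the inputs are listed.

Execution, op by op:
  [49, 34, 26, 45] -> [34, 26] -> [-34, -26] -> [-34, -26] -> [-37, -29]
  [-14, 48, -31] -> [-14, 48] -> [14, -48] -> [-48, 14] -> [-51, 11]
  [19, 2, -21, 34, -13, -30, 32, -27, 27] -> [2, 34, -30, 32] -> [-2, -34, 30, -32] -> [-34, -32, -2, 30] -> [-37, -35, -5, 27]

[-37, -29]; [-51, 11]; [-37, -35, -5, 27]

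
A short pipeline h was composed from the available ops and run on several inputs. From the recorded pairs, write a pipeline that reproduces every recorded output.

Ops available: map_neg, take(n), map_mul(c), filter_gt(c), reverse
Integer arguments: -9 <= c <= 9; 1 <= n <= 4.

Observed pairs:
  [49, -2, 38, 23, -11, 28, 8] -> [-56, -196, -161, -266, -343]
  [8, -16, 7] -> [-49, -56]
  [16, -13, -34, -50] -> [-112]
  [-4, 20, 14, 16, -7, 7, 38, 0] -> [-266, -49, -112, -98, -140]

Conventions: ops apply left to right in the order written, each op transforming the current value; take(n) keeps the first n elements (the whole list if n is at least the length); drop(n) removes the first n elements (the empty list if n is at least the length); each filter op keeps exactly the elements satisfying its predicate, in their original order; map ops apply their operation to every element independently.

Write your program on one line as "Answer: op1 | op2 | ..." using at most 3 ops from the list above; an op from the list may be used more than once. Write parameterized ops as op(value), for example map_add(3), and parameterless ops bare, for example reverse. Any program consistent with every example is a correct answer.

reverse | filter_gt(6) | map_mul(-7)

Check, running the answer program on each example:
  [49, -2, 38, 23, -11, 28, 8] -> [8, 28, -11, 23, 38, -2, 49] -> [8, 28, 23, 38, 49] -> [-56, -196, -161, -266, -343]
  [8, -16, 7] -> [7, -16, 8] -> [7, 8] -> [-49, -56]
  [16, -13, -34, -50] -> [-50, -34, -13, 16] -> [16] -> [-112]
  [-4, 20, 14, 16, -7, 7, 38, 0] -> [0, 38, 7, -7, 16, 14, 20, -4] -> [38, 7, 16, 14, 20] -> [-266, -49, -112, -98, -140]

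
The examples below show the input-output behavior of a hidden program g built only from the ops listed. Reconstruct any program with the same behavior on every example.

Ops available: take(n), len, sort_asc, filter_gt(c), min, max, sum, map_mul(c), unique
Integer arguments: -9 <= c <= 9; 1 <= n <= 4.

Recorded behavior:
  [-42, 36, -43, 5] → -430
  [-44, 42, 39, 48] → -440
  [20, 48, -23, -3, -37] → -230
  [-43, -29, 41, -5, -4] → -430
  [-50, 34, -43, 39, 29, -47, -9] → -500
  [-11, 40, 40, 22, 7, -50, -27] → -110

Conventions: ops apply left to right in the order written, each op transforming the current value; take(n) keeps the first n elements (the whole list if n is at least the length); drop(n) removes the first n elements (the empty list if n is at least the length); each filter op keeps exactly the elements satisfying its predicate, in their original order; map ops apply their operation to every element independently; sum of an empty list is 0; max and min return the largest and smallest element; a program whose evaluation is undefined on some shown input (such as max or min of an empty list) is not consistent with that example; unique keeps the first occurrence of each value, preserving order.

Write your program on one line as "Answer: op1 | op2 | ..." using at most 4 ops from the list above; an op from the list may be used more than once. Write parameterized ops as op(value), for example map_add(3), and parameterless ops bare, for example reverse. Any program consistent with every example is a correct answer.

take(4) | map_mul(-5) | map_mul(-2) | min

Check, running the answer program on each example:
  [-42, 36, -43, 5] -> [-42, 36, -43, 5] -> [210, -180, 215, -25] -> [-420, 360, -430, 50] -> -430
  [-44, 42, 39, 48] -> [-44, 42, 39, 48] -> [220, -210, -195, -240] -> [-440, 420, 390, 480] -> -440
  [20, 48, -23, -3, -37] -> [20, 48, -23, -3] -> [-100, -240, 115, 15] -> [200, 480, -230, -30] -> -230
  [-43, -29, 41, -5, -4] -> [-43, -29, 41, -5] -> [215, 145, -205, 25] -> [-430, -290, 410, -50] -> -430
  [-50, 34, -43, 39, 29, -47, -9] -> [-50, 34, -43, 39] -> [250, -170, 215, -195] -> [-500, 340, -430, 390] -> -500
  [-11, 40, 40, 22, 7, -50, -27] -> [-11, 40, 40, 22] -> [55, -200, -200, -110] -> [-110, 400, 400, 220] -> -110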